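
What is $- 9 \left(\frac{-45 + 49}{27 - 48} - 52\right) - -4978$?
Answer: $\frac{38134}{7} \approx 5447.7$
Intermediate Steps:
$- 9 \left(\frac{-45 + 49}{27 - 48} - 52\right) - -4978 = - 9 \left(\frac{4}{-21} - 52\right) + 4978 = - 9 \left(4 \left(- \frac{1}{21}\right) - 52\right) + 4978 = - 9 \left(- \frac{4}{21} - 52\right) + 4978 = \left(-9\right) \left(- \frac{1096}{21}\right) + 4978 = \frac{3288}{7} + 4978 = \frac{38134}{7}$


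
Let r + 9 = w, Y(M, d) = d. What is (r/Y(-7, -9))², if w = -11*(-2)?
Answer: 169/81 ≈ 2.0864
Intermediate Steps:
w = 22
r = 13 (r = -9 + 22 = 13)
(r/Y(-7, -9))² = (13/(-9))² = (13*(-⅑))² = (-13/9)² = 169/81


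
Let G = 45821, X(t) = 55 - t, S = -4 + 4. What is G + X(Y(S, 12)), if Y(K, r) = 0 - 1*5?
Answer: 45881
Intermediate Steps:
S = 0
Y(K, r) = -5 (Y(K, r) = 0 - 5 = -5)
G + X(Y(S, 12)) = 45821 + (55 - 1*(-5)) = 45821 + (55 + 5) = 45821 + 60 = 45881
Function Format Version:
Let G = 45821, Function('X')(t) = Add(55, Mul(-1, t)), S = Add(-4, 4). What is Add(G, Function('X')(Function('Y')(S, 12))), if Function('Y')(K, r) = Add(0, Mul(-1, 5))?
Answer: 45881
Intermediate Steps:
S = 0
Function('Y')(K, r) = -5 (Function('Y')(K, r) = Add(0, -5) = -5)
Add(G, Function('X')(Function('Y')(S, 12))) = Add(45821, Add(55, Mul(-1, -5))) = Add(45821, Add(55, 5)) = Add(45821, 60) = 45881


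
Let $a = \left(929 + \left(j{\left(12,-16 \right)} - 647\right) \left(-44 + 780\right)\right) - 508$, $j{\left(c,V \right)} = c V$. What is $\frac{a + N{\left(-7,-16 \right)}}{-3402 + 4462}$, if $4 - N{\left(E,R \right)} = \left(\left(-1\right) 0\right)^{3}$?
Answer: $- \frac{11643}{20} \approx -582.15$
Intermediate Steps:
$N{\left(E,R \right)} = 4$ ($N{\left(E,R \right)} = 4 - \left(\left(-1\right) 0\right)^{3} = 4 - 0^{3} = 4 - 0 = 4 + 0 = 4$)
$j{\left(c,V \right)} = V c$
$a = -617083$ ($a = \left(929 + \left(\left(-16\right) 12 - 647\right) \left(-44 + 780\right)\right) - 508 = \left(929 + \left(-192 - 647\right) 736\right) - 508 = \left(929 - 617504\right) - 508 = -616575 - 508 = -617083$)
$\frac{a + N{\left(-7,-16 \right)}}{-3402 + 4462} = \frac{-617083 + 4}{-3402 + 4462} = - \frac{617079}{1060} = \left(-617079\right) \frac{1}{1060} = - \frac{11643}{20}$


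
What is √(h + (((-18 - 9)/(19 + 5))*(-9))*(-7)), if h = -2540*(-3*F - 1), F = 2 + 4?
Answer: √771026/4 ≈ 219.52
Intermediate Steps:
F = 6
h = 48260 (h = -2540*(-3*6 - 1) = -2540*(-18 - 1) = -2540*(-19) = 48260)
√(h + (((-18 - 9)/(19 + 5))*(-9))*(-7)) = √(48260 + (((-18 - 9)/(19 + 5))*(-9))*(-7)) = √(48260 + (-27/24*(-9))*(-7)) = √(48260 + (-27*1/24*(-9))*(-7)) = √(48260 - 9/8*(-9)*(-7)) = √(48260 + (81/8)*(-7)) = √(48260 - 567/8) = √(385513/8) = √771026/4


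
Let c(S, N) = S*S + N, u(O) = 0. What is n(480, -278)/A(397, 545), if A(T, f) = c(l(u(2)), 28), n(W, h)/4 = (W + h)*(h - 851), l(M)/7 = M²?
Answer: -228058/7 ≈ -32580.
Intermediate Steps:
l(M) = 7*M²
c(S, N) = N + S² (c(S, N) = S² + N = N + S²)
n(W, h) = 4*(-851 + h)*(W + h) (n(W, h) = 4*((W + h)*(h - 851)) = 4*((W + h)*(-851 + h)) = 4*((-851 + h)*(W + h)) = 4*(-851 + h)*(W + h))
A(T, f) = 28 (A(T, f) = 28 + (7*0²)² = 28 + (7*0)² = 28 + 0² = 28 + 0 = 28)
n(480, -278)/A(397, 545) = (-3404*480 - 3404*(-278) + 4*(-278)² + 4*480*(-278))/28 = (-1633920 + 946312 + 4*77284 - 533760)*(1/28) = (-1633920 + 946312 + 309136 - 533760)*(1/28) = -912232*1/28 = -228058/7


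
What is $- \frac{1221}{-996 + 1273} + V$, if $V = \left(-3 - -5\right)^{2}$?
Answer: $- \frac{113}{277} \approx -0.40794$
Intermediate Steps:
$V = 4$ ($V = \left(-3 + 5\right)^{2} = 2^{2} = 4$)
$- \frac{1221}{-996 + 1273} + V = - \frac{1221}{-996 + 1273} + 4 = - \frac{1221}{277} + 4 = - \frac{113}{277}$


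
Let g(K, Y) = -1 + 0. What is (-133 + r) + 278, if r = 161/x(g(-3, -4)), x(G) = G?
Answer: -16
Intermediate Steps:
g(K, Y) = -1
r = -161 (r = 161/(-1) = 161*(-1) = -161)
(-133 + r) + 278 = (-133 - 161) + 278 = -294 + 278 = -16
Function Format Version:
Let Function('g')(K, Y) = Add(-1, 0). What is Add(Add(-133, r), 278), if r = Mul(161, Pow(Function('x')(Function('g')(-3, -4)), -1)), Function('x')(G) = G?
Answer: -16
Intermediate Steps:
Function('g')(K, Y) = -1
r = -161 (r = Mul(161, Pow(-1, -1)) = Mul(161, -1) = -161)
Add(Add(-133, r), 278) = Add(Add(-133, -161), 278) = Add(-294, 278) = -16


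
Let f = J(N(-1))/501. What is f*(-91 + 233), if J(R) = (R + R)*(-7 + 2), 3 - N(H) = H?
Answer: -5680/501 ≈ -11.337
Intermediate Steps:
N(H) = 3 - H
J(R) = -10*R (J(R) = (2*R)*(-5) = -10*R)
f = -40/501 (f = -10*(3 - 1*(-1))/501 = -10*(3 + 1)*(1/501) = -10*4*(1/501) = -40*1/501 = -40/501 ≈ -0.079840)
f*(-91 + 233) = -40*(-91 + 233)/501 = -40/501*142 = -5680/501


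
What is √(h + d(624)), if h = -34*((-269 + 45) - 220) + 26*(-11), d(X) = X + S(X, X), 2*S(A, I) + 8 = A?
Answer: √15742 ≈ 125.47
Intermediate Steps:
S(A, I) = -4 + A/2
d(X) = -4 + 3*X/2 (d(X) = X + (-4 + X/2) = -4 + 3*X/2)
h = 14810 (h = -34*(-224 - 220) - 286 = -34*(-444) - 286 = 15096 - 286 = 14810)
√(h + d(624)) = √(14810 + (-4 + (3/2)*624)) = √(14810 + (-4 + 936)) = √(14810 + 932) = √15742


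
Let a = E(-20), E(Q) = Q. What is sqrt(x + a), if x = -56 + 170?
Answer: sqrt(94) ≈ 9.6954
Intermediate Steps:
x = 114
a = -20
sqrt(x + a) = sqrt(114 - 20) = sqrt(94)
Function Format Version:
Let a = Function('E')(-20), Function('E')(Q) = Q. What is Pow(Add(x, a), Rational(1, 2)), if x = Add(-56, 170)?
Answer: Pow(94, Rational(1, 2)) ≈ 9.6954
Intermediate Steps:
x = 114
a = -20
Pow(Add(x, a), Rational(1, 2)) = Pow(Add(114, -20), Rational(1, 2)) = Pow(94, Rational(1, 2))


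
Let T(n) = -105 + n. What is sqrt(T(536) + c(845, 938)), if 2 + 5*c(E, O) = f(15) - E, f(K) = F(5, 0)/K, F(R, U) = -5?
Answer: sqrt(58845)/15 ≈ 16.172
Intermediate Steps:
f(K) = -5/K
c(E, O) = -7/15 - E/5 (c(E, O) = -2/5 + (-5/15 - E)/5 = -2/5 + (-5*1/15 - E)/5 = -2/5 + (-1/3 - E)/5 = -2/5 + (-1/15 - E/5) = -7/15 - E/5)
sqrt(T(536) + c(845, 938)) = sqrt((-105 + 536) + (-7/15 - 1/5*845)) = sqrt(431 + (-7/15 - 169)) = sqrt(431 - 2542/15) = sqrt(3923/15) = sqrt(58845)/15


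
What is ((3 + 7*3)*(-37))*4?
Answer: -3552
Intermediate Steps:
((3 + 7*3)*(-37))*4 = ((3 + 21)*(-37))*4 = (24*(-37))*4 = -888*4 = -3552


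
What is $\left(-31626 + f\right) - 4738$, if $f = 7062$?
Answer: $-29302$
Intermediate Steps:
$\left(-31626 + f\right) - 4738 = \left(-31626 + 7062\right) - 4738 = -24564 - 4738 = -29302$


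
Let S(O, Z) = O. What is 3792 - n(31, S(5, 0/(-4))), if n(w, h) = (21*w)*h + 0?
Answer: 537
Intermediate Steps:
n(w, h) = 21*h*w (n(w, h) = 21*h*w + 0 = 21*h*w)
3792 - n(31, S(5, 0/(-4))) = 3792 - 21*5*31 = 3792 - 1*3255 = 3792 - 3255 = 537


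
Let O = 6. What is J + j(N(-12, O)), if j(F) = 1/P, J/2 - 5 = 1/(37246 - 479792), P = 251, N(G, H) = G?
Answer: 555616252/55539523 ≈ 10.004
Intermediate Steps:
J = 2212729/221273 (J = 10 + 2/(37246 - 479792) = 10 + 2/(-442546) = 10 + 2*(-1/442546) = 10 - 1/221273 = 2212729/221273 ≈ 10.000)
j(F) = 1/251
J + j(N(-12, O)) = 2212729/221273 + 1/251 = 555616252/55539523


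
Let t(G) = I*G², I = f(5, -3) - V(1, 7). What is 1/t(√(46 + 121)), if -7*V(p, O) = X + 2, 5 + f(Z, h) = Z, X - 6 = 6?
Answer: 1/334 ≈ 0.0029940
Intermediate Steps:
X = 12 (X = 6 + 6 = 12)
f(Z, h) = -5 + Z
V(p, O) = -2 (V(p, O) = -(12 + 2)/7 = -⅐*14 = -2)
I = 2 (I = (-5 + 5) - 1*(-2) = 0 + 2 = 2)
t(G) = 2*G²
1/t(√(46 + 121)) = 1/(2*(√(46 + 121))²) = 1/(2*(√167)²) = 1/(2*167) = 1/334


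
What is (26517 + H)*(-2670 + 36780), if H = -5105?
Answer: 730363320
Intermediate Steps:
(26517 + H)*(-2670 + 36780) = (26517 - 5105)*(-2670 + 36780) = 21412*34110 = 730363320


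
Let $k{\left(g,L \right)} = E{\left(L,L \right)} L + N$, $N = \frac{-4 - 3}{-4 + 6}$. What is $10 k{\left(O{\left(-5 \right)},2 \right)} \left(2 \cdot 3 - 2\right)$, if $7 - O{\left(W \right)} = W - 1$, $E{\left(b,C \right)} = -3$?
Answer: $-380$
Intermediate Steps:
$N = - \frac{7}{2} \approx -3.5$
$O{\left(W \right)} = 8 - W$ ($O{\left(W \right)} = 7 - \left(W - 1\right) = 7 - \left(-1 + W\right) = 8 - W$)
$k{\left(g,L \right)} = - \frac{7}{2} - 3 L$ ($k{\left(g,L \right)} = - 3 L - \frac{7}{2} = - \frac{7}{2} - 3 L$)
$10 k{\left(O{\left(-5 \right)},2 \right)} \left(2 \cdot 3 - 2\right) = 10 \left(- \frac{7}{2} - 6\right) \left(2 \cdot 3 - 2\right) = 10 \left(- \frac{7}{2} - 6\right) \left(6 - 2\right) = 10 \left(- \frac{19}{2}\right) 4 = \left(-95\right) 4 = -380$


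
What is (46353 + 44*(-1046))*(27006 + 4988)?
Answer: 10526026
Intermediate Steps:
(46353 + 44*(-1046))*(27006 + 4988) = (46353 - 46024)*31994 = 329*31994 = 10526026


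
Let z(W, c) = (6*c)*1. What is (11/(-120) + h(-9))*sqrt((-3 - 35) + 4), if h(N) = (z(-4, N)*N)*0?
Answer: -11*I*sqrt(34)/120 ≈ -0.5345*I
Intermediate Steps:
z(W, c) = 6*c
h(N) = 0 (h(N) = ((6*N)*N)*0 = (6*N**2)*0 = 0)
(11/(-120) + h(-9))*sqrt((-3 - 35) + 4) = (11/(-120) + 0)*sqrt((-3 - 35) + 4) = (11*(-1/120) + 0)*sqrt(-38 + 4) = (-11/120 + 0)*sqrt(-34) = -11*I*sqrt(34)/120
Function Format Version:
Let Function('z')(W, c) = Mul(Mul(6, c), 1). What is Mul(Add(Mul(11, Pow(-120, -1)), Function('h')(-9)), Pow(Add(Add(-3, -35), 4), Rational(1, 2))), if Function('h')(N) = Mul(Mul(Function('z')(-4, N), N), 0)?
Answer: Mul(Rational(-11, 120), I, Pow(34, Rational(1, 2))) ≈ Mul(-0.53450, I)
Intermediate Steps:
Function('z')(W, c) = Mul(6, c)
Function('h')(N) = 0 (Function('h')(N) = Mul(Mul(Mul(6, N), N), 0) = Mul(Mul(6, Pow(N, 2)), 0) = 0)
Mul(Add(Mul(11, Pow(-120, -1)), Function('h')(-9)), Pow(Add(Add(-3, -35), 4), Rational(1, 2))) = Mul(Add(Mul(11, Pow(-120, -1)), 0), Pow(Add(Add(-3, -35), 4), Rational(1, 2))) = Mul(Add(Mul(11, Rational(-1, 120)), 0), Pow(Add(-38, 4), Rational(1, 2))) = Mul(Add(Rational(-11, 120), 0), Pow(-34, Rational(1, 2))) = Mul(Rational(-11, 120), Mul(I, Pow(34, Rational(1, 2)))) = Mul(Rational(-11, 120), I, Pow(34, Rational(1, 2)))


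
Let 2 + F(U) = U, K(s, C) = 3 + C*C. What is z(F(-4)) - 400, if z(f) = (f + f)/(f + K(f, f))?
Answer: -4404/11 ≈ -400.36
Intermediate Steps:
K(s, C) = 3 + C²
F(U) = -2 + U
z(f) = 2*f/(3 + f + f²) (z(f) = (f + f)/(f + (3 + f²)) = (2*f)/(3 + f + f²) = 2*f/(3 + f + f²))
z(F(-4)) - 400 = 2*(-2 - 4)/(3 + (-2 - 4) + (-2 - 4)²) - 400 = 2*(-6)/(3 - 6 + (-6)²) - 400 = 2*(-6)/(3 - 6 + 36) - 400 = 2*(-6)/33 - 400 = 2*(-6)*(1/33) - 400 = -4/11 - 400 = -4404/11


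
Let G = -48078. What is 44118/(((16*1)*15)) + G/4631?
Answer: 32128623/185240 ≈ 173.44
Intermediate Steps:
44118/(((16*1)*15)) + G/4631 = 44118/(((16*1)*15)) - 48078/4631 = 44118/((16*15)) - 48078*1/4631 = 44118/240 - 48078/4631 = 44118*(1/240) - 48078/4631 = 7353/40 - 48078/4631 = 32128623/185240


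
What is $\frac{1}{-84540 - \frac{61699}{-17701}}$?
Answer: $- \frac{17701}{1496380841} \approx -1.1829 \cdot 10^{-5}$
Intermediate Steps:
$\frac{1}{-84540 - \frac{61699}{-17701}} = \frac{1}{-84540 - - \frac{61699}{17701}} = \frac{1}{-84540 + \frac{61699}{17701}} = \frac{1}{- \frac{1496380841}{17701}} = - \frac{17701}{1496380841}$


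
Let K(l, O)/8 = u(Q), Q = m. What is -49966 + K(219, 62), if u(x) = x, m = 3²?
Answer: -49894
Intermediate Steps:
m = 9
Q = 9
K(l, O) = 72 (K(l, O) = 8*9 = 72)
-49966 + K(219, 62) = -49966 + 72 = -49894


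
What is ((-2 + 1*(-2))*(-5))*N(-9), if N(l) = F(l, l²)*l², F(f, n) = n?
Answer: 131220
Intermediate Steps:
N(l) = l⁴ (N(l) = l²*l² = l⁴)
((-2 + 1*(-2))*(-5))*N(-9) = ((-2 + 1*(-2))*(-5))*(-9)⁴ = ((-2 - 2)*(-5))*6561 = -4*(-5)*6561 = 20*6561 = 131220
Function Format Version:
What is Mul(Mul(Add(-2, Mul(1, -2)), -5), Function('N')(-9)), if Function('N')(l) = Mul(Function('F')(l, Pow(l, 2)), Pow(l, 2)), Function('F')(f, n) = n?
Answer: 131220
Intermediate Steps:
Function('N')(l) = Pow(l, 4) (Function('N')(l) = Mul(Pow(l, 2), Pow(l, 2)) = Pow(l, 4))
Mul(Mul(Add(-2, Mul(1, -2)), -5), Function('N')(-9)) = Mul(Mul(Add(-2, Mul(1, -2)), -5), Pow(-9, 4)) = Mul(Mul(Add(-2, -2), -5), 6561) = Mul(Mul(-4, -5), 6561) = Mul(20, 6561) = 131220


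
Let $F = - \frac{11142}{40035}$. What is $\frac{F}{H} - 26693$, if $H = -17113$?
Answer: $- \frac{6095960084891}{228372985} \approx -26693.0$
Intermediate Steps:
$F = - \frac{3714}{13345}$ ($F = \left(-11142\right) \frac{1}{40035} = - \frac{3714}{13345} \approx -0.27831$)
$\frac{F}{H} - 26693 = - \frac{3714}{13345 \left(-17113\right)} - 26693 = \left(- \frac{3714}{13345}\right) \left(- \frac{1}{17113}\right) - 26693 = \frac{3714}{228372985} - 26693 = - \frac{6095960084891}{228372985}$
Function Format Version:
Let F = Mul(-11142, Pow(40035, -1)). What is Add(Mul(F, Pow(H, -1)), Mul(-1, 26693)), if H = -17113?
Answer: Rational(-6095960084891, 228372985) ≈ -26693.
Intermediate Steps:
F = Rational(-3714, 13345) (F = Mul(-11142, Rational(1, 40035)) = Rational(-3714, 13345) ≈ -0.27831)
Add(Mul(F, Pow(H, -1)), Mul(-1, 26693)) = Add(Mul(Rational(-3714, 13345), Pow(-17113, -1)), Mul(-1, 26693)) = Add(Mul(Rational(-3714, 13345), Rational(-1, 17113)), -26693) = Add(Rational(3714, 228372985), -26693) = Rational(-6095960084891, 228372985)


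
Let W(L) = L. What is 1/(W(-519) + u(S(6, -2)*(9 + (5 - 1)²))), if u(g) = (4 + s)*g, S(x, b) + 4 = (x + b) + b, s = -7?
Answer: -1/369 ≈ -0.0027100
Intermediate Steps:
S(x, b) = -4 + x + 2*b (S(x, b) = -4 + ((x + b) + b) = -4 + ((b + x) + b) = -4 + (x + 2*b) = -4 + x + 2*b)
u(g) = -3*g (u(g) = (4 - 7)*g = -3*g)
1/(W(-519) + u(S(6, -2)*(9 + (5 - 1)²))) = 1/(-519 - 3*(-4 + 6 + 2*(-2))*(9 + (5 - 1)²)) = 1/(-519 - 3*(-4 + 6 - 4)*(9 + 4²)) = 1/(-519 - (-6)*(9 + 16)) = 1/(-519 - (-6)*25) = 1/(-519 - 3*(-50)) = 1/(-519 + 150) = 1/(-369) = -1/369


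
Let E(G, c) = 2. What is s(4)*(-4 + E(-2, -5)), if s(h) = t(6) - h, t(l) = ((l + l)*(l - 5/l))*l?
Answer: -736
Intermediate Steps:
t(l) = 2*l²*(l - 5/l) (t(l) = ((2*l)*(l - 5/l))*l = (2*l*(l - 5/l))*l = 2*l²*(l - 5/l))
s(h) = 372 - h (s(h) = 2*6*(-5 + 6²) - h = 2*6*(-5 + 36) - h = 2*6*31 - h = 372 - h)
s(4)*(-4 + E(-2, -5)) = (372 - 1*4)*(-4 + 2) = (372 - 4)*(-2) = 368*(-2) = -736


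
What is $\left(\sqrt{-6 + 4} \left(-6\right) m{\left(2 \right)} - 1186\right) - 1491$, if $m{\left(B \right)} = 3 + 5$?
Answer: $-2677 - 48 i \sqrt{2} \approx -2677.0 - 67.882 i$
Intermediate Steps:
$m{\left(B \right)} = 8$
$\left(\sqrt{-6 + 4} \left(-6\right) m{\left(2 \right)} - 1186\right) - 1491 = \left(\sqrt{-6 + 4} \left(-6\right) 8 - 1186\right) - 1491 = \left(\sqrt{-2} \left(-6\right) 8 - 1186\right) - 1491 = \left(i \sqrt{2} \left(-6\right) 8 - 1186\right) - 1491 = \left(- 6 i \sqrt{2} \cdot 8 - 1186\right) - 1491 = \left(- 48 i \sqrt{2} - 1186\right) - 1491 = \left(-1186 - 48 i \sqrt{2}\right) - 1491 = -2677 - 48 i \sqrt{2}$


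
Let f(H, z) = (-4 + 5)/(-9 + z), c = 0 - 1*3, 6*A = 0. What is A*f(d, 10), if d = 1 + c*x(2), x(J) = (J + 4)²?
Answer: 0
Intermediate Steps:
x(J) = (4 + J)²
A = 0 (A = (⅙)*0 = 0)
c = -3 (c = 0 - 3 = -3)
d = -107 (d = 1 - 3*(4 + 2)² = 1 - 3*6² = 1 - 3*36 = 1 - 108 = -107)
f(H, z) = 1/(-9 + z)
A*f(d, 10) = 0/(-9 + 10) = 0/1 = 0*1 = 0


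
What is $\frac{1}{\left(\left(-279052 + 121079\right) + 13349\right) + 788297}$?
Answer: $\frac{1}{643673} \approx 1.5536 \cdot 10^{-6}$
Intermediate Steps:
$\frac{1}{\left(\left(-279052 + 121079\right) + 13349\right) + 788297} = \frac{1}{\left(-157973 + 13349\right) + 788297} = \frac{1}{-144624 + 788297} = \frac{1}{643673}$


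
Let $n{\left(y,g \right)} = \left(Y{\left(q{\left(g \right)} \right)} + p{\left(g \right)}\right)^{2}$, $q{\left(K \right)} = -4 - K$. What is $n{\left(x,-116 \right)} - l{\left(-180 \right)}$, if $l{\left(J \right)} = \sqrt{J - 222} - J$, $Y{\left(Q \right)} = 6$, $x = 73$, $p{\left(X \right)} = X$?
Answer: $11920 - i \sqrt{402} \approx 11920.0 - 20.05 i$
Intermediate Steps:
$l{\left(J \right)} = \sqrt{-222 + J} - J$
$n{\left(y,g \right)} = \left(6 + g\right)^{2}$
$n{\left(x,-116 \right)} - l{\left(-180 \right)} = \left(6 - 116\right)^{2} - \left(\sqrt{-222 - 180} - -180\right) = \left(-110\right)^{2} - \left(\sqrt{-402} + 180\right) = 12100 - \left(i \sqrt{402} + 180\right) = 12100 - \left(180 + i \sqrt{402}\right) = 11920 - i \sqrt{402}$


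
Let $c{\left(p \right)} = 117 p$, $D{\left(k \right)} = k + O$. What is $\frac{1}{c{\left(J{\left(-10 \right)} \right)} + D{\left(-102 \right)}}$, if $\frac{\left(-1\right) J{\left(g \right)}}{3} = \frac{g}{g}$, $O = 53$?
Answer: $- \frac{1}{400} \approx -0.0025$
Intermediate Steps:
$D{\left(k \right)} = 53 + k$ ($D{\left(k \right)} = k + 53 = 53 + k$)
$J{\left(g \right)} = -3$ ($J{\left(g \right)} = - 3 \frac{g}{g} = \left(-3\right) 1 = -3$)
$\frac{1}{c{\left(J{\left(-10 \right)} \right)} + D{\left(-102 \right)}} = \frac{1}{117 \left(-3\right) + \left(53 - 102\right)} = \frac{1}{-351 - 49} = \frac{1}{-400} = - \frac{1}{400}$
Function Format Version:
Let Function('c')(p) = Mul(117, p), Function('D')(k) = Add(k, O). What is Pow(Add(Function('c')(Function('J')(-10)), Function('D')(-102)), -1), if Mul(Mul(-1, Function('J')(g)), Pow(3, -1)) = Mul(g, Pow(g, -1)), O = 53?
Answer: Rational(-1, 400) ≈ -0.0025000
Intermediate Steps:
Function('D')(k) = Add(53, k) (Function('D')(k) = Add(k, 53) = Add(53, k))
Function('J')(g) = -3 (Function('J')(g) = Mul(-3, Mul(g, Pow(g, -1))) = Mul(-3, 1) = -3)
Pow(Add(Function('c')(Function('J')(-10)), Function('D')(-102)), -1) = Pow(Add(Mul(117, -3), Add(53, -102)), -1) = Pow(Add(-351, -49), -1) = Pow(-400, -1) = Rational(-1, 400)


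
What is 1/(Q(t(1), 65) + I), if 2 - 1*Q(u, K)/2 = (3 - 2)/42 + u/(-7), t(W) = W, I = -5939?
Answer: -21/124630 ≈ -0.00016850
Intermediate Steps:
Q(u, K) = 83/21 + 2*u/7 (Q(u, K) = 4 - 2*((3 - 2)/42 + u/(-7)) = 4 - 2*(1*(1/42) + u*(-⅐)) = 4 - 2*(1/42 - u/7) = 4 + (-1/21 + 2*u/7) = 83/21 + 2*u/7)
1/(Q(t(1), 65) + I) = 1/((83/21 + (2/7)*1) - 5939) = 1/((83/21 + 2/7) - 5939) = 1/(89/21 - 5939) = 1/(-124630/21) = -21/124630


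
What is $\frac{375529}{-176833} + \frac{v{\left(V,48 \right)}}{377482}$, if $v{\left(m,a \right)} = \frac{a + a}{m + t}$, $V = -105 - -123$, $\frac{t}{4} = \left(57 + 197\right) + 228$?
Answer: $- \frac{68964016332305}{32474495047169} \approx -2.1236$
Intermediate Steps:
$t = 1928$ ($t = 4 \left(\left(57 + 197\right) + 228\right) = 4 \left(254 + 228\right) = 4 \cdot 482 = 1928$)
$V = 18$ ($V = -105 + 123 = 18$)
$v{\left(m,a \right)} = \frac{2 a}{1928 + m}$ ($v{\left(m,a \right)} = \frac{a + a}{m + 1928} = \frac{2 a}{1928 + m}$)
$\frac{375529}{-176833} + \frac{v{\left(V,48 \right)}}{377482} = \frac{375529}{-176833} + \frac{2 \cdot 48 \frac{1}{1928 + 18}}{377482} = 375529 \left(- \frac{1}{176833}\right) + 2 \cdot 48 \cdot \frac{1}{1946} \cdot \frac{1}{377482} = - \frac{375529}{176833} + 2 \cdot 48 \cdot \frac{1}{1946} \cdot \frac{1}{377482} = - \frac{375529}{176833} + \frac{48}{973} \cdot \frac{1}{377482} = - \frac{375529}{176833} + \frac{24}{183644993} = - \frac{68964016332305}{32474495047169}$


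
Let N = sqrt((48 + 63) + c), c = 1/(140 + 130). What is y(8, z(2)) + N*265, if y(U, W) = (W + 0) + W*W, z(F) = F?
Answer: 6 + 53*sqrt(899130)/18 ≈ 2798.0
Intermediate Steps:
c = 1/270 ≈ 0.0037037
y(U, W) = W + W**2
N = sqrt(899130)/90 (N = sqrt((48 + 63) + 1/270) = sqrt(111 + 1/270) = sqrt(29971/270) = sqrt(899130)/90 ≈ 10.536)
y(8, z(2)) + N*265 = 2*(1 + 2) + (sqrt(899130)/90)*265 = 2*3 + 53*sqrt(899130)/18 = 6 + 53*sqrt(899130)/18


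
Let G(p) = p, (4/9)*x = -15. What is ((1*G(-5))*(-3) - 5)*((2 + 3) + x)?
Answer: -575/2 ≈ -287.50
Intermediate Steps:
x = -135/4 (x = (9/4)*(-15) = -135/4 ≈ -33.750)
((1*G(-5))*(-3) - 5)*((2 + 3) + x) = ((1*(-5))*(-3) - 5)*((2 + 3) - 135/4) = (-5*(-3) - 5)*(5 - 135/4) = (15 - 5)*(-115/4) = 10*(-115/4) = -575/2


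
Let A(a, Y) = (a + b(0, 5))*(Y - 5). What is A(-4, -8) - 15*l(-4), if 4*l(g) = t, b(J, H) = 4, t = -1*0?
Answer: 0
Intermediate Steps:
t = 0
l(g) = 0 (l(g) = (1/4)*0 = 0)
A(a, Y) = (-5 + Y)*(4 + a) (A(a, Y) = (a + 4)*(Y - 5) = (4 + a)*(-5 + Y) = (-5 + Y)*(4 + a))
A(-4, -8) - 15*l(-4) = (-20 - 5*(-4) + 4*(-8) - 8*(-4)) - 15*0 = (-20 + 20 - 32 + 32) + 0 = 0 + 0 = 0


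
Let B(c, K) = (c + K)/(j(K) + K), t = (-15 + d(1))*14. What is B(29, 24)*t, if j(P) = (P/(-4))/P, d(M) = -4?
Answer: -2968/5 ≈ -593.60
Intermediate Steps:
j(P) = -¼ (j(P) = (P*(-¼))/P = (-P/4)/P = -¼)
t = -266 (t = (-15 - 4)*14 = -19*14 = -266)
B(c, K) = (K + c)/(-¼ + K) (B(c, K) = (c + K)/(-¼ + K) = (K + c)/(-¼ + K))
B(29, 24)*t = (4*(24 + 29)/(-1 + 4*24))*(-266) = (4*53/(-1 + 96))*(-266) = (4*53/95)*(-266) = (4*(1/95)*53)*(-266) = (212/95)*(-266) = -2968/5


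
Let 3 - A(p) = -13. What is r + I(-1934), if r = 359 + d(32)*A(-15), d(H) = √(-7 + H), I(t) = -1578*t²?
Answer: -5902281329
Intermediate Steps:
A(p) = 16 (A(p) = 3 - 1*(-13) = 3 + 13 = 16)
r = 439 (r = 359 + √(-7 + 32)*16 = 359 + √25*16 = 359 + 5*16 = 359 + 80 = 439)
r + I(-1934) = 439 - 1578*(-1934)² = 439 - 1578*3740356 = 439 - 5902281768 = -5902281329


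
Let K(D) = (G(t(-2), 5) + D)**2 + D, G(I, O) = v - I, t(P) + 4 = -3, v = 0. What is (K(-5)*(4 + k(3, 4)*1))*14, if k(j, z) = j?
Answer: -98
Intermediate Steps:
t(P) = -7 (t(P) = -4 - 3 = -7)
G(I, O) = -I (G(I, O) = 0 - I = -I)
K(D) = D + (7 + D)**2 (K(D) = (-1*(-7) + D)**2 + D = (7 + D)**2 + D = D + (7 + D)**2)
(K(-5)*(4 + k(3, 4)*1))*14 = ((-5 + (7 - 5)**2)*(4 + 3*1))*14 = ((-5 + 2**2)*(4 + 3))*14 = ((-5 + 4)*7)*14 = -1*7*14 = -7*14 = -98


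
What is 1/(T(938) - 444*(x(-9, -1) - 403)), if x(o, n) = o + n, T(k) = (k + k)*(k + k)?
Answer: 1/3702748 ≈ 2.7007e-7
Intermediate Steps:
T(k) = 4*k² (T(k) = (2*k)*(2*k) = 4*k²)
x(o, n) = n + o
1/(T(938) - 444*(x(-9, -1) - 403)) = 1/(4*938² - 444*((-1 - 9) - 403)) = 1/(4*879844 - 444*(-10 - 403)) = 1/(3519376 - 444*(-413)) = 1/(3519376 + 183372) = 1/3702748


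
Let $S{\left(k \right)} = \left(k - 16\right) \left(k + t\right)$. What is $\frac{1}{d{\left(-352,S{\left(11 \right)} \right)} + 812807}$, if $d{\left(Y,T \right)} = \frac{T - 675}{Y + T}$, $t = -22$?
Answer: $\frac{297}{241404299} \approx 1.2303 \cdot 10^{-6}$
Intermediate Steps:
$S{\left(k \right)} = \left(-22 + k\right) \left(-16 + k\right)$ ($S{\left(k \right)} = \left(k - 16\right) \left(k - 22\right) = \left(-16 + k\right) \left(-22 + k\right) = \left(-22 + k\right) \left(-16 + k\right)$)
$d{\left(Y,T \right)} = \frac{-675 + T}{T + Y}$
$\frac{1}{d{\left(-352,S{\left(11 \right)} \right)} + 812807} = \frac{1}{\frac{-675 + \left(352 + 11^{2} - 418\right)}{\left(352 + 11^{2} - 418\right) - 352} + 812807} = \frac{1}{\frac{-675 + \left(352 + 121 - 418\right)}{\left(352 + 121 - 418\right) - 352} + 812807} = \frac{1}{\frac{-675 + 55}{55 - 352} + 812807} = \frac{1}{\frac{1}{-297} \left(-620\right) + 812807} = \frac{1}{\left(- \frac{1}{297}\right) \left(-620\right) + 812807} = \frac{1}{\frac{620}{297} + 812807} = \frac{1}{\frac{241404299}{297}} = \frac{297}{241404299}$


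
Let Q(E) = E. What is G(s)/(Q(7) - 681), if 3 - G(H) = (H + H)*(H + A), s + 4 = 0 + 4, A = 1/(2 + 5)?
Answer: -3/674 ≈ -0.0044510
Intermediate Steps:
A = ⅐ (A = 1/7 = ⅐ ≈ 0.14286)
s = 0 (s = -4 + (0 + 4) = -4 + 4 = 0)
G(H) = 3 - 2*H*(⅐ + H) (G(H) = 3 - (H + H)*(H + ⅐) = 3 - 2*H*(⅐ + H))
G(s)/(Q(7) - 681) = (3 - 2*0² - 2/7*0)/(7 - 681) = (3 - 2*0 + 0)/(-674) = -(3 + 0 + 0)/674 = -1/674*3 = -3/674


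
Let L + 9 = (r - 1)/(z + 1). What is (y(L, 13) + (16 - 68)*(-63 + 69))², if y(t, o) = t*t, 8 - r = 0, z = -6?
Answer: 25969216/625 ≈ 41551.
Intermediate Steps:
r = 8 (r = 8 - 1*0 = 8 + 0 = 8)
L = -52/5 (L = -9 + (8 - 1)/(-6 + 1) = -9 + 7/(-5) = -9 + 7*(-⅕) = -9 - 7/5 = -52/5 ≈ -10.400)
y(t, o) = t²
(y(L, 13) + (16 - 68)*(-63 + 69))² = ((-52/5)² + (16 - 68)*(-63 + 69))² = (2704/25 - 52*6)² = (2704/25 - 312)² = (-5096/25)² = 25969216/625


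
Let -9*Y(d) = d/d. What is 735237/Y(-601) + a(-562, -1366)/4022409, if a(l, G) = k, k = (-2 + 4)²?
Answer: -26616815333393/4022409 ≈ -6.6171e+6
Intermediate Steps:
Y(d) = -⅑ (Y(d) = -d/(9*d) = -⅑*1 = -⅑)
k = 4 (k = 2² = 4)
a(l, G) = 4
735237/Y(-601) + a(-562, -1366)/4022409 = 735237/(-⅑) + 4/4022409 = 735237*(-9) + 4*(1/4022409) = -6617133 + 4/4022409 = -26616815333393/4022409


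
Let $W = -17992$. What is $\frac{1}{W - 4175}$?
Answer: $- \frac{1}{22167} \approx -4.5112 \cdot 10^{-5}$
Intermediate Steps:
$\frac{1}{W - 4175} = \frac{1}{-17992 - 4175} = \frac{1}{-22167} = - \frac{1}{22167}$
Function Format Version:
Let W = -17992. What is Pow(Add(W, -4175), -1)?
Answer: Rational(-1, 22167) ≈ -4.5112e-5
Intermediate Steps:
Pow(Add(W, -4175), -1) = Pow(Add(-17992, -4175), -1) = Pow(-22167, -1) = Rational(-1, 22167)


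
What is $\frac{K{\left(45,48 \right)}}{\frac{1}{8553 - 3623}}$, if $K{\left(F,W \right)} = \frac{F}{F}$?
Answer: $4930$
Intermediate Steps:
$K{\left(F,W \right)} = 1$
$\frac{K{\left(45,48 \right)}}{\frac{1}{8553 - 3623}} = 1 \frac{1}{\frac{1}{8553 - 3623}} = 1 \frac{1}{\frac{1}{4930}} = 1 \cdot 4930 = 4930$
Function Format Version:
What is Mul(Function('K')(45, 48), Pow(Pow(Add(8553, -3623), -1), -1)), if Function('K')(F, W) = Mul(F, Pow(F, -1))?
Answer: 4930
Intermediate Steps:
Function('K')(F, W) = 1
Mul(Function('K')(45, 48), Pow(Pow(Add(8553, -3623), -1), -1)) = Mul(1, Pow(Pow(Add(8553, -3623), -1), -1)) = Mul(1, Pow(Pow(4930, -1), -1)) = Mul(1, Pow(Rational(1, 4930), -1)) = Mul(1, 4930) = 4930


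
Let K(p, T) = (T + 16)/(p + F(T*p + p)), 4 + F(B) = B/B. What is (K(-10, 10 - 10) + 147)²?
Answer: 3591025/169 ≈ 21249.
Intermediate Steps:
F(B) = -3 (F(B) = -4 + B/B = -4 + 1 = -3)
K(p, T) = (16 + T)/(-3 + p) (K(p, T) = (T + 16)/(p - 3) = (16 + T)/(-3 + p))
(K(-10, 10 - 10) + 147)² = ((16 + (10 - 10))/(-3 - 10) + 147)² = ((16 + 0)/(-13) + 147)² = (-1/13*16 + 147)² = (-16/13 + 147)² = (1895/13)² = 3591025/169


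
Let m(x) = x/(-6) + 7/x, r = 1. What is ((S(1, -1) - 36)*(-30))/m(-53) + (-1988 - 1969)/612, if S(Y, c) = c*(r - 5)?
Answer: 58627447/564468 ≈ 103.86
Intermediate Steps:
S(Y, c) = -4*c (S(Y, c) = c*(1 - 5) = c*(-4) = -4*c)
m(x) = 7/x - x/6 (m(x) = x*(-⅙) + 7/x = -x/6 + 7/x = 7/x - x/6)
((S(1, -1) - 36)*(-30))/m(-53) + (-1988 - 1969)/612 = ((-4*(-1) - 36)*(-30))/(7/(-53) - ⅙*(-53)) + (-1988 - 1969)/612 = ((4 - 36)*(-30))/(7*(-1/53) + 53/6) - 3957*1/612 = (-32*(-30))/(-7/53 + 53/6) - 1319/204 = 960/(2767/318) - 1319/204 = 960*(318/2767) - 1319/204 = 305280/2767 - 1319/204 = 58627447/564468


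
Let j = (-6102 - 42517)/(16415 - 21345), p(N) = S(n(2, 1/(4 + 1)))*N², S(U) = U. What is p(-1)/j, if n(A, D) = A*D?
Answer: 1972/48619 ≈ 0.040560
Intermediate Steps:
p(N) = 2*N²/5 (p(N) = (2/(4 + 1))*N² = (2/5)*N² = (2*(⅕))*N² = 2*N²/5)
j = 48619/4930 (j = -48619/(-4930) = -48619*(-1/4930) = 48619/4930 ≈ 9.8619)
p(-1)/j = ((⅖)*(-1)²)/(48619/4930) = ((⅖)*1)*(4930/48619) = (⅖)*(4930/48619) = 1972/48619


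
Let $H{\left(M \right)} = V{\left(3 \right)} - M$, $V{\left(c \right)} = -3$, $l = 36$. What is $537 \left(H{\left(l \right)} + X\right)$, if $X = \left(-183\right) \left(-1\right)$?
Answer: $77328$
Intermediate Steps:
$H{\left(M \right)} = -3 - M$
$X = 183$
$537 \left(H{\left(l \right)} + X\right) = 537 \left(\left(-3 - 36\right) + 183\right) = 537 \left(-39 + 183\right) = 537 \cdot 144 = 77328$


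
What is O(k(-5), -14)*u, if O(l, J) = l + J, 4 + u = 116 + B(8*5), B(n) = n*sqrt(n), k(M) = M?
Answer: -2128 - 1520*sqrt(10) ≈ -6934.7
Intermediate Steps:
B(n) = n**(3/2)
u = 112 + 80*sqrt(10) (u = -4 + (116 + (8*5)**(3/2)) = -4 + (116 + 40**(3/2)) = -4 + (116 + 80*sqrt(10)) = 112 + 80*sqrt(10) ≈ 364.98)
O(l, J) = J + l
O(k(-5), -14)*u = (-14 - 5)*(112 + 80*sqrt(10)) = -19*(112 + 80*sqrt(10)) = -2128 - 1520*sqrt(10)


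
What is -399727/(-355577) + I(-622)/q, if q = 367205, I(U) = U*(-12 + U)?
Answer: 287002831831/130569652285 ≈ 2.1981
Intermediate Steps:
-399727/(-355577) + I(-622)/q = -399727/(-355577) - 622*(-12 - 622)/367205 = -399727*(-1/355577) - 622*(-634)*(1/367205) = 399727/355577 + 394348*(1/367205) = 399727/355577 + 394348/367205 = 287002831831/130569652285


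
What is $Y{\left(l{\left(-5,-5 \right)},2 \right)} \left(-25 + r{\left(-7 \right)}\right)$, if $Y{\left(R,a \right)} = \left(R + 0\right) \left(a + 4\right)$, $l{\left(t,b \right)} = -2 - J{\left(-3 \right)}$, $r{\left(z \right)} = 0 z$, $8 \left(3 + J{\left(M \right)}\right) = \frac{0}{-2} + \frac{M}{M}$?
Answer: $- \frac{525}{4} \approx -131.25$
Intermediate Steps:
$J{\left(M \right)} = - \frac{23}{8}$ ($J{\left(M \right)} = -3 + \frac{\frac{0}{-2} + \frac{M}{M}}{8} = -3 + \frac{0 \left(- \frac{1}{2}\right) + 1}{8} = -3 + \frac{0 + 1}{8} = -3 + \frac{1}{8} \cdot 1 = -3 + \frac{1}{8} = - \frac{23}{8}$)
$r{\left(z \right)} = 0$
$l{\left(t,b \right)} = \frac{7}{8}$ ($l{\left(t,b \right)} = -2 - - \frac{23}{8} = -2 + \frac{23}{8} = \frac{7}{8}$)
$Y{\left(R,a \right)} = R \left(4 + a\right)$
$Y{\left(l{\left(-5,-5 \right)},2 \right)} \left(-25 + r{\left(-7 \right)}\right) = \frac{7 \left(4 + 2\right)}{8} \left(-25 + 0\right) = \frac{7}{8} \cdot 6 \left(-25\right) = \frac{21}{4} \left(-25\right) = - \frac{525}{4}$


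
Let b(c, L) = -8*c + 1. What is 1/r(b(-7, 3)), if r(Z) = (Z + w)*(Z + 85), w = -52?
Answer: 1/710 ≈ 0.0014085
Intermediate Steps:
b(c, L) = 1 - 8*c
r(Z) = (-52 + Z)*(85 + Z) (r(Z) = (Z - 52)*(Z + 85) = (-52 + Z)*(85 + Z))
1/r(b(-7, 3)) = 1/(-4420 + (1 - 8*(-7))² + 33*(1 - 8*(-7))) = 1/(-4420 + (1 + 56)² + 33*(1 + 56)) = 1/(-4420 + 57² + 33*57) = 1/(-4420 + 3249 + 1881) = 1/710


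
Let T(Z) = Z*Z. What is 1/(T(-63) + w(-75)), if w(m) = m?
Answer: 1/3894 ≈ 0.00025681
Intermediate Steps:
T(Z) = Z²
1/(T(-63) + w(-75)) = 1/((-63)² - 75) = 1/(3969 - 75) = 1/3894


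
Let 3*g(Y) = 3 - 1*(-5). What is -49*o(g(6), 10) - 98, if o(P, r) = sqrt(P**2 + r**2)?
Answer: -98 - 98*sqrt(241)/3 ≈ -605.12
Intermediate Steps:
g(Y) = 8/3 (g(Y) = (3 - 1*(-5))/3 = (3 + 5)/3 = (1/3)*8 = 8/3)
-49*o(g(6), 10) - 98 = -49*sqrt((8/3)**2 + 10**2) - 98 = -49*sqrt(64/9 + 100) - 98 = -98*sqrt(241)/3 - 98 = -98 - 98*sqrt(241)/3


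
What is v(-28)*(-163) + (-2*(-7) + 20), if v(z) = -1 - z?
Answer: -4367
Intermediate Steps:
v(-28)*(-163) + (-2*(-7) + 20) = (-1 - 1*(-28))*(-163) + (-2*(-7) + 20) = (-1 + 28)*(-163) + (14 + 20) = 27*(-163) + 34 = -4401 + 34 = -4367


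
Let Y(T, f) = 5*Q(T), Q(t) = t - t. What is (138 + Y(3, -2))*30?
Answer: 4140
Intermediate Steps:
Q(t) = 0
Y(T, f) = 0 (Y(T, f) = 5*0 = 0)
(138 + Y(3, -2))*30 = (138 + 0)*30 = 138*30 = 4140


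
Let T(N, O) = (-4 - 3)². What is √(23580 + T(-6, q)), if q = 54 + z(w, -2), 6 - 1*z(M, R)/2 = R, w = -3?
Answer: √23629 ≈ 153.72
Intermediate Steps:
z(M, R) = 12 - 2*R
q = 70 (q = 54 + (12 - 2*(-2)) = 54 + (12 + 4) = 54 + 16 = 70)
T(N, O) = 49 (T(N, O) = (-7)² = 49)
√(23580 + T(-6, q)) = √(23580 + 49) = √23629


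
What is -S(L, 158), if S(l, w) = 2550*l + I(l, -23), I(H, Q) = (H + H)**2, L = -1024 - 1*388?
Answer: -4374376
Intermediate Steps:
L = -1412 (L = -1024 - 388 = -1412)
I(H, Q) = 4*H**2 (I(H, Q) = (2*H)**2 = 4*H**2)
S(l, w) = 4*l**2 + 2550*l (S(l, w) = 2550*l + 4*l**2 = 4*l**2 + 2550*l)
-S(L, 158) = -2*(-1412)*(1275 + 2*(-1412)) = -2*(-1412)*(1275 - 2824) = -2*(-1412)*(-1549) = -1*4374376 = -4374376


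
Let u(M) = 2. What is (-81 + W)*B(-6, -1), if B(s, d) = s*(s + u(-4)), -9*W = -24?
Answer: -1880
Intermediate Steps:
W = 8/3 (W = -⅑*(-24) = 8/3 ≈ 2.6667)
B(s, d) = s*(2 + s) (B(s, d) = s*(s + 2) = s*(2 + s))
(-81 + W)*B(-6, -1) = (-81 + 8/3)*(-6*(2 - 6)) = -(-470)*(-4) = -235/3*24 = -1880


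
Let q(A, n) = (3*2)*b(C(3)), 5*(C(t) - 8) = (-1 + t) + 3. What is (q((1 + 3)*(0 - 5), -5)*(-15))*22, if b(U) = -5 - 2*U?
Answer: 45540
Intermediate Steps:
C(t) = 42/5 + t/5 (C(t) = 8 + ((-1 + t) + 3)/5 = 8 + (2 + t)/5 = 8 + (2/5 + t/5) = 42/5 + t/5)
q(A, n) = -138 (q(A, n) = (3*2)*(-5 - 2*(42/5 + (1/5)*3)) = 6*(-5 - 2*(42/5 + 3/5)) = 6*(-5 - 2*9) = 6*(-5 - 18) = 6*(-23) = -138)
(q((1 + 3)*(0 - 5), -5)*(-15))*22 = -138*(-15)*22 = 2070*22 = 45540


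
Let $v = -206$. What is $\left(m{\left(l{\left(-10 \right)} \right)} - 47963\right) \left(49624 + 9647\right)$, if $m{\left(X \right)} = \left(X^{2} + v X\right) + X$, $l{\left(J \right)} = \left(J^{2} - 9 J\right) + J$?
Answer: $-3109534473$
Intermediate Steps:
$l{\left(J \right)} = J^{2} - 8 J$
$m{\left(X \right)} = X^{2} - 205 X$ ($m{\left(X \right)} = \left(X^{2} - 206 X\right) + X = X^{2} - 205 X$)
$\left(m{\left(l{\left(-10 \right)} \right)} - 47963\right) \left(49624 + 9647\right) = \left(- 10 \left(-8 - 10\right) \left(-205 - 10 \left(-8 - 10\right)\right) - 47963\right) \left(49624 + 9647\right) = \left(\left(-10\right) \left(-18\right) \left(-205 - -180\right) - 47963\right) 59271 = \left(180 \left(-205 + 180\right) - 47963\right) 59271 = \left(180 \left(-25\right) - 47963\right) 59271 = \left(-4500 - 47963\right) 59271 = \left(-52463\right) 59271 = -3109534473$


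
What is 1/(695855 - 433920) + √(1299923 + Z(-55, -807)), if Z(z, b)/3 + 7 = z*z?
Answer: 1/261935 + √1308977 ≈ 1144.1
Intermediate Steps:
Z(z, b) = -21 + 3*z² (Z(z, b) = -21 + 3*(z*z) = -21 + 3*z²)
1/(695855 - 433920) + √(1299923 + Z(-55, -807)) = 1/(695855 - 433920) + √(1299923 + (-21 + 3*(-55)²)) = 1/261935 + √(1299923 + (-21 + 3*3025)) = 1/261935 + √(1299923 + (-21 + 9075)) = 1/261935 + √(1299923 + 9054) = 1/261935 + √1308977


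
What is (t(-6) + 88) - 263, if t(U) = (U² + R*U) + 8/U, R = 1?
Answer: -439/3 ≈ -146.33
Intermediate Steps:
t(U) = U + U² + 8/U (t(U) = (U² + 1*U) + 8/U = (U² + U) + 8/U = (U + U²) + 8/U = U + U² + 8/U)
(t(-6) + 88) - 263 = ((-6 + (-6)² + 8/(-6)) + 88) - 263 = ((-6 + 36 + 8*(-⅙)) + 88) - 263 = ((-6 + 36 - 4/3) + 88) - 263 = (86/3 + 88) - 263 = 350/3 - 263 = -439/3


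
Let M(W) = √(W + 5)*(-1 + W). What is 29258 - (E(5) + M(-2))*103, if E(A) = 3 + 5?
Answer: 28434 + 309*√3 ≈ 28969.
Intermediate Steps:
M(W) = √(5 + W)*(-1 + W)
E(A) = 8
29258 - (E(5) + M(-2))*103 = 29258 - (8 + √(5 - 2)*(-1 - 2))*103 = 29258 - (8 + √3*(-3))*103 = 29258 - (8 - 3*√3)*103 = 29258 - (824 - 309*√3) = 29258 + (-824 + 309*√3) = 28434 + 309*√3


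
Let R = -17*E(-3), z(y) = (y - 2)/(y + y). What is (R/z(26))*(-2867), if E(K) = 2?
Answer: 633607/3 ≈ 2.1120e+5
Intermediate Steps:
z(y) = (-2 + y)/(2*y) (z(y) = (-2 + y)/((2*y)) = (-2 + y)*(1/(2*y)) = (-2 + y)/(2*y))
R = -34 (R = -17*2 = -34)
(R/z(26))*(-2867) = -34*52/(-2 + 26)*(-2867) = -34/((½)*(1/26)*24)*(-2867) = -34/6/13*(-2867) = -34*13/6*(-2867) = -221/3*(-2867) = 633607/3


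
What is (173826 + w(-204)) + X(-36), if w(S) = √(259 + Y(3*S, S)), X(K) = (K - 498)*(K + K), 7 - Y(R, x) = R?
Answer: 212274 + √878 ≈ 2.1230e+5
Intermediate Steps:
Y(R, x) = 7 - R
X(K) = 2*K*(-498 + K) (X(K) = (-498 + K)*(2*K) = 2*K*(-498 + K))
w(S) = √(266 - 3*S) (w(S) = √(259 + (7 - 3*S)) = √(266 - 3*S))
(173826 + w(-204)) + X(-36) = (173826 + √(266 - 3*(-204))) + 2*(-36)*(-498 - 36) = (173826 + √(266 + 612)) + 2*(-36)*(-534) = (173826 + √878) + 38448 = 212274 + √878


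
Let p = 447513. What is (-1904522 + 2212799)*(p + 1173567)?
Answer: 499741679160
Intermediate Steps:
(-1904522 + 2212799)*(p + 1173567) = (-1904522 + 2212799)*(447513 + 1173567) = 308277*1621080 = 499741679160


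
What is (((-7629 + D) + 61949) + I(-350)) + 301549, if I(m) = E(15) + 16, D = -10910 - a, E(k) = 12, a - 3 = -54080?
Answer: 399064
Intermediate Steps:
a = -54077 (a = 3 - 54080 = -54077)
D = 43167 (D = -10910 - 1*(-54077) = -10910 + 54077 = 43167)
I(m) = 28 (I(m) = 12 + 16 = 28)
(((-7629 + D) + 61949) + I(-350)) + 301549 = (((-7629 + 43167) + 61949) + 28) + 301549 = ((35538 + 61949) + 28) + 301549 = (97487 + 28) + 301549 = 97515 + 301549 = 399064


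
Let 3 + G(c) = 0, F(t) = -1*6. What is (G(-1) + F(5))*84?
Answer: -756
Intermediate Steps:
F(t) = -6
G(c) = -3 (G(c) = -3 + 0 = -3)
(G(-1) + F(5))*84 = (-3 - 6)*84 = -9*84 = -756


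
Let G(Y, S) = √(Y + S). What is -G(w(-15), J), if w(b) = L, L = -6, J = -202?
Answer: -4*I*√13 ≈ -14.422*I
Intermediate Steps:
w(b) = -6
G(Y, S) = √(S + Y)
-G(w(-15), J) = -√(-202 - 6) = -√(-208) = -4*I*√13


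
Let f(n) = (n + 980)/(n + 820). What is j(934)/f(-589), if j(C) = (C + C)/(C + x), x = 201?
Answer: 431508/443785 ≈ 0.97234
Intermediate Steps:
j(C) = 2*C/(201 + C) (j(C) = (C + C)/(C + 201) = (2*C)/(201 + C) = 2*C/(201 + C))
f(n) = (980 + n)/(820 + n)
j(934)/f(-589) = (2*934/(201 + 934))/(((980 - 589)/(820 - 589))) = (2*934/1135)/((391/231)) = (2*934*(1/1135))/(((1/231)*391)) = 1868/(1135*(391/231)) = (1868/1135)*(231/391) = 431508/443785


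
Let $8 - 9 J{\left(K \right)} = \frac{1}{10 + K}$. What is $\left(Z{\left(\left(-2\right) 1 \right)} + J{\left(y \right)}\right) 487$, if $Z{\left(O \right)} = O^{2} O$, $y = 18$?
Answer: $- \frac{873191}{252} \approx -3465.0$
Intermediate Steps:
$J{\left(K \right)} = \frac{8}{9} - \frac{1}{9 \left(10 + K\right)}$
$Z{\left(O \right)} = O^{3}$
$\left(Z{\left(\left(-2\right) 1 \right)} + J{\left(y \right)}\right) 487 = \left(\left(\left(-2\right) 1\right)^{3} + \frac{79 + 8 \cdot 18}{9 \left(10 + 18\right)}\right) 487 = \left(\left(-2\right)^{3} + \frac{79 + 144}{9 \cdot 28}\right) 487 = \left(-8 + \frac{1}{9} \cdot \frac{1}{28} \cdot 223\right) 487 = \left(-8 + \frac{223}{252}\right) 487 = \left(- \frac{1793}{252}\right) 487 = - \frac{873191}{252}$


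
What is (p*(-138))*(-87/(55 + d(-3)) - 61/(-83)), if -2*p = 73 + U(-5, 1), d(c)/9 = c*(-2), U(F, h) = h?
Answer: -2920632/9047 ≈ -322.83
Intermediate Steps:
d(c) = -18*c (d(c) = 9*(c*(-2)) = 9*(-2*c) = -18*c)
p = -37 (p = -(73 + 1)/2 = -½*74 = -37)
(p*(-138))*(-87/(55 + d(-3)) - 61/(-83)) = (-37*(-138))*(-87/(55 - 18*(-3)) - 61/(-83)) = 5106*(-87/(55 + 54) - 61*(-1/83)) = 5106*(-87/109 + 61/83) = 5106*(-572/9047) = -2920632/9047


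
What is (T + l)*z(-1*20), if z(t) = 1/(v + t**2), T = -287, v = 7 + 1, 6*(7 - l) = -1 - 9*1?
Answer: -835/1224 ≈ -0.68219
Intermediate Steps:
l = 26/3 (l = 7 - (-1 - 9*1)/6 = 7 - (-1 - 9)/6 = 7 - 1/6*(-10) = 7 + 5/3 = 26/3 ≈ 8.6667)
v = 8
z(t) = 1/(8 + t**2)
(T + l)*z(-1*20) = (-287 + 26/3)/(8 + (-1*20)**2) = -835/(3*(8 + (-20)**2)) = -835/(3*(8 + 400)) = -835/3/408 = -835/3*1/408 = -835/1224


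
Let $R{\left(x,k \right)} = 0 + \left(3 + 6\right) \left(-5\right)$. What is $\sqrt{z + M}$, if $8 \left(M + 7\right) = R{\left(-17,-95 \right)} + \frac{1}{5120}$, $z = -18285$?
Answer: $\frac{i \sqrt{7494707190}}{640} \approx 135.27 i$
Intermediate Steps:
$R{\left(x,k \right)} = -45$ ($R{\left(x,k \right)} = 0 + 9 \left(-5\right) = 0 - 45 = -45$)
$M = - \frac{517119}{40960}$ ($M = -7 + \frac{-45 + \frac{1}{5120}}{8} = -7 + \frac{1}{8} \left(- \frac{230399}{5120}\right) = -7 - \frac{230399}{40960} = - \frac{517119}{40960} \approx -12.625$)
$\sqrt{z + M} = \sqrt{-18285 - \frac{517119}{40960}} = \sqrt{- \frac{749470719}{40960}} = \frac{i \sqrt{7494707190}}{640}$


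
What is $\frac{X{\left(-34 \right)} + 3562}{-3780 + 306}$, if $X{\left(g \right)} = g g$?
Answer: $- \frac{2359}{1737} \approx -1.3581$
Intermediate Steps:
$X{\left(g \right)} = g^{2}$
$\frac{X{\left(-34 \right)} + 3562}{-3780 + 306} = \frac{\left(-34\right)^{2} + 3562}{-3780 + 306} = \frac{1156 + 3562}{-3474} = 4718 \left(- \frac{1}{3474}\right) = - \frac{2359}{1737}$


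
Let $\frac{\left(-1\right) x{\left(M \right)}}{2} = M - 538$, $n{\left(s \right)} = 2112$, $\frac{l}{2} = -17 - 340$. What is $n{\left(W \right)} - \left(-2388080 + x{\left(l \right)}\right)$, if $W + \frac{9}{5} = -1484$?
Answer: $2387688$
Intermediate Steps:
$W = - \frac{7429}{5}$ ($W = - \frac{9}{5} - 1484 = - \frac{7429}{5} \approx -1485.8$)
$l = -714$ ($l = 2 \left(-17 - 340\right) = 2 \left(-357\right) = -714$)
$x{\left(M \right)} = 1076 - 2 M$ ($x{\left(M \right)} = - 2 \left(M - 538\right) = - 2 \left(-538 + M\right) = 1076 - 2 M$)
$n{\left(W \right)} - \left(-2388080 + x{\left(l \right)}\right) = 2112 - \left(-2388080 + \left(1076 - -1428\right)\right) = 2112 - \left(-2388080 + \left(1076 + 1428\right)\right) = 2112 - \left(-2388080 + 2504\right) = 2112 - -2385576 = 2112 + 2385576 = 2387688$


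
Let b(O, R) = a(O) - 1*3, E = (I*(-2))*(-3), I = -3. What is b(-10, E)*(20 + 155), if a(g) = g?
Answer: -2275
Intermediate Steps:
E = -18 (E = -3*(-2)*(-3) = 6*(-3) = -18)
b(O, R) = -3 + O (b(O, R) = O - 1*3 = O - 3 = -3 + O)
b(-10, E)*(20 + 155) = (-3 - 10)*(20 + 155) = -13*175 = -2275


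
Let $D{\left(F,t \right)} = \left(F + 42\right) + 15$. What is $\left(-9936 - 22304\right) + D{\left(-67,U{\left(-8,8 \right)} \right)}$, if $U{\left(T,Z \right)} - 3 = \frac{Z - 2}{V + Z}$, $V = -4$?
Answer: $-32250$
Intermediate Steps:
$U{\left(T,Z \right)} = 3 + \frac{-2 + Z}{-4 + Z}$ ($U{\left(T,Z \right)} = 3 + \frac{Z - 2}{-4 + Z} = 3 + \frac{-2 + Z}{-4 + Z}$)
$D{\left(F,t \right)} = 57 + F$ ($D{\left(F,t \right)} = \left(42 + F\right) + 15 = 57 + F$)
$\left(-9936 - 22304\right) + D{\left(-67,U{\left(-8,8 \right)} \right)} = \left(-9936 - 22304\right) + \left(57 - 67\right) = -32240 - 10 = -32250$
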